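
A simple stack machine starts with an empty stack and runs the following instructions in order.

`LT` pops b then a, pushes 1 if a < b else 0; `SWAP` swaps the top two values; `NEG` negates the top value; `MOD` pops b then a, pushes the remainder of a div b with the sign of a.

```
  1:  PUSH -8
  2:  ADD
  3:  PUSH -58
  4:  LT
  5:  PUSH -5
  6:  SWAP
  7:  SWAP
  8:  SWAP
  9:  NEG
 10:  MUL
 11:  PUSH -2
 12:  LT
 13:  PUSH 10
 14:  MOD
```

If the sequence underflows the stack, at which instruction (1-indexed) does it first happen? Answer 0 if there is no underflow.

PUSH -8 -> [-8]
ADD  — needs 2 operands, stack has 1 → underflow

2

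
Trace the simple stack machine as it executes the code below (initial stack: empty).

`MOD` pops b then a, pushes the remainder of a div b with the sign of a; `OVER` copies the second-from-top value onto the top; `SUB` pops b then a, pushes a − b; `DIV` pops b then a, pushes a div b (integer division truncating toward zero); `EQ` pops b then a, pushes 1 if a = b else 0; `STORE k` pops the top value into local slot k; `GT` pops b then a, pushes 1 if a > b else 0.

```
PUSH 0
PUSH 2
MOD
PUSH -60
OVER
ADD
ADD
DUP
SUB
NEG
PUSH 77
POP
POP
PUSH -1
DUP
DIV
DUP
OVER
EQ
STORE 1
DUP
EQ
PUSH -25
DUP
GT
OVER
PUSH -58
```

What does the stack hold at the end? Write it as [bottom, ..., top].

[1, 0, 1, -58]

PUSH 0   : [0]
PUSH 2   : [0, 2]
MOD      : [0]
PUSH -60 : [0, -60]
OVER     : [0, -60, 0]
ADD      : [0, -60]
ADD      : [-60]
DUP      : [-60, -60]
SUB      : [0]
NEG      : [0]
PUSH 77  : [0, 77]
POP      : [0]
POP      : []
PUSH -1  : [-1]
DUP      : [-1, -1]
DIV      : [1]
DUP      : [1, 1]
OVER     : [1, 1, 1]
EQ       : [1, 1]
STORE 1  : [1]
DUP      : [1, 1]
EQ       : [1]
PUSH -25 : [1, -25]
DUP      : [1, -25, -25]
GT       : [1, 0]
OVER     : [1, 0, 1]
PUSH -58 : [1, 0, 1, -58]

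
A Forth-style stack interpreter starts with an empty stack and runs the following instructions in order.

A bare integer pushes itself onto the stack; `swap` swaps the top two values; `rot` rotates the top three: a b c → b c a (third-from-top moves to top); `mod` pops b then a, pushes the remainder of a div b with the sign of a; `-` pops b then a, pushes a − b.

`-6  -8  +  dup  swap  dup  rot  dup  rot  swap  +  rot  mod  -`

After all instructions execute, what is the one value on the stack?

-6   : [-6]
-8   : [-6, -8]
+    : [-14]
dup  : [-14, -14]
swap : [-14, -14]
dup  : [-14, -14, -14]
rot  : [-14, -14, -14]
dup  : [-14, -14, -14, -14]
rot  : [-14, -14, -14, -14]
swap : [-14, -14, -14, -14]
+    : [-14, -14, -28]
rot  : [-14, -28, -14]
mod  : [-14, 0]
-    : [-14]

-14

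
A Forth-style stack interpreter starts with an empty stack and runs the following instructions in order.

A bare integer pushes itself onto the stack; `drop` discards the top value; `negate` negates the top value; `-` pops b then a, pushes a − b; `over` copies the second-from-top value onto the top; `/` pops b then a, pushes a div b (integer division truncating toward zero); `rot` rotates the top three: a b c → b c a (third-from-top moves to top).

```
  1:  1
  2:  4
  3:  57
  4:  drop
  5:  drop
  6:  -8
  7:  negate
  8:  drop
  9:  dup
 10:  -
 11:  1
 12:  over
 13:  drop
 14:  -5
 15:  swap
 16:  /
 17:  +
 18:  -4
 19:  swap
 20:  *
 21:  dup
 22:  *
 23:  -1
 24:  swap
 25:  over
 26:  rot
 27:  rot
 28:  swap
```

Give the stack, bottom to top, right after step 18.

[-5, -4]

1      : [1]
4      : [1, 4]
57     : [1, 4, 57]
drop   : [1, 4]
drop   : [1]
-8     : [1, -8]
negate : [1, 8]
drop   : [1]
dup    : [1, 1]
-      : [0]
1      : [0, 1]
over   : [0, 1, 0]
drop   : [0, 1]
-5     : [0, 1, -5]
swap   : [0, -5, 1]
/      : [0, -5]
+      : [-5]
-4     : [-5, -4]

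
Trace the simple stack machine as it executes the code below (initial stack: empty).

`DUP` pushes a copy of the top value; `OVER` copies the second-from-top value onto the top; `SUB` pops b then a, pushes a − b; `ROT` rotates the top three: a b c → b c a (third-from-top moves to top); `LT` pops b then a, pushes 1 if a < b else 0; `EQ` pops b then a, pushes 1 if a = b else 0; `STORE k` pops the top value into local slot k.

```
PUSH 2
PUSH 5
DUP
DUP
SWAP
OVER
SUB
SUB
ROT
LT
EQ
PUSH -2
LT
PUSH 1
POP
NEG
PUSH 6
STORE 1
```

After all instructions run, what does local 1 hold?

PUSH 2  : [2]
PUSH 5  : [2, 5]
DUP     : [2, 5, 5]
DUP     : [2, 5, 5, 5]
SWAP    : [2, 5, 5, 5]
OVER    : [2, 5, 5, 5, 5]
SUB     : [2, 5, 5, 0]
SUB     : [2, 5, 5]
ROT     : [5, 5, 2]
LT      : [5, 0]
EQ      : [0]
PUSH -2 : [0, -2]
LT      : [0]
PUSH 1  : [0, 1]
POP     : [0]
NEG     : [0]
PUSH 6  : [0, 6]
STORE 1 : [0]

6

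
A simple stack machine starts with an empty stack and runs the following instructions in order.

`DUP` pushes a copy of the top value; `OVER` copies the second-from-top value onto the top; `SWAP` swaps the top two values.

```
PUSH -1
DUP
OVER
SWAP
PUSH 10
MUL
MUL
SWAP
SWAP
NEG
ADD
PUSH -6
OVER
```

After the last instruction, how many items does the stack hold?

PUSH -1  [-1]
DUP      [-1, -1]
OVER     [-1, -1, -1]
SWAP     [-1, -1, -1]
PUSH 10  [-1, -1, -1, 10]
MUL      [-1, -1, -10]
MUL      [-1, 10]
SWAP     [10, -1]
SWAP     [-1, 10]
NEG      [-1, -10]
ADD      [-11]
PUSH -6  [-11, -6]
OVER     [-11, -6, -11]

3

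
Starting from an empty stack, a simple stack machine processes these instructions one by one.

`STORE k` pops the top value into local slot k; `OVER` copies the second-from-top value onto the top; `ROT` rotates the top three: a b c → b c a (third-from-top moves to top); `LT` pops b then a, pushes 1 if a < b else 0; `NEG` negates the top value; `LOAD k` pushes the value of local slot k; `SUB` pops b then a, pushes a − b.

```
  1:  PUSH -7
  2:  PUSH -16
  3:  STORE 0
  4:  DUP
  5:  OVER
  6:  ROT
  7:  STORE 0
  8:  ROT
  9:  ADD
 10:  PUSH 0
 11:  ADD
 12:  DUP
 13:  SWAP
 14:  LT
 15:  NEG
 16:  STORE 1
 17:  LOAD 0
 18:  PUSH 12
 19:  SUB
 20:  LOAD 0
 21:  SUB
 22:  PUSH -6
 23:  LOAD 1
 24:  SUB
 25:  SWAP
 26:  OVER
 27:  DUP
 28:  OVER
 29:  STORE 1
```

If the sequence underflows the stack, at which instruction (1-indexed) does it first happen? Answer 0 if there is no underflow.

PUSH -7  -> -7
PUSH -16 -> -7 -16
STORE 0  -> -7
DUP      -> -7 -7
OVER     -> -7 -7 -7
ROT      -> -7 -7 -7
STORE 0  -> -7 -7
ROT  — needs 3 operands, stack has 2 → underflow

8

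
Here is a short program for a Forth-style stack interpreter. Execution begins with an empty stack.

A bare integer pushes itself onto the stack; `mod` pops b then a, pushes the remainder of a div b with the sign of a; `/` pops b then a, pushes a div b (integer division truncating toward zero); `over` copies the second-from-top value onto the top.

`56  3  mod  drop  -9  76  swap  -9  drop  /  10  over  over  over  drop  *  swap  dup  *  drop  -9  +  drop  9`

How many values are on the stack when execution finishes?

2

56   : [56]
3    : [56, 3]
mod  : [2]
drop : []
-9   : [-9]
76   : [-9, 76]
swap : [76, -9]
-9   : [76, -9, -9]
drop : [76, -9]
/    : [-8]
10   : [-8, 10]
over : [-8, 10, -8]
over : [-8, 10, -8, 10]
over : [-8, 10, -8, 10, -8]
drop : [-8, 10, -8, 10]
*    : [-8, 10, -80]
swap : [-8, -80, 10]
dup  : [-8, -80, 10, 10]
*    : [-8, -80, 100]
drop : [-8, -80]
-9   : [-8, -80, -9]
+    : [-8, -89]
drop : [-8]
9    : [-8, 9]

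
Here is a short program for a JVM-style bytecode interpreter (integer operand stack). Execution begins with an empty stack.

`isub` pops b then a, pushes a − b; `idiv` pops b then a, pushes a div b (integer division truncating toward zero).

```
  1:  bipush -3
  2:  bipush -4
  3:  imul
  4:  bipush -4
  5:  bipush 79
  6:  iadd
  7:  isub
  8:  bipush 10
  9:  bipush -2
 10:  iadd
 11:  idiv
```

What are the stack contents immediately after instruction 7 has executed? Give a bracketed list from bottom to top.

[-63]

bipush -3  [-3]
bipush -4  [-3, -4]
imul       [12]
bipush -4  [12, -4]
bipush 79  [12, -4, 79]
iadd       [12, 75]
isub       [-63]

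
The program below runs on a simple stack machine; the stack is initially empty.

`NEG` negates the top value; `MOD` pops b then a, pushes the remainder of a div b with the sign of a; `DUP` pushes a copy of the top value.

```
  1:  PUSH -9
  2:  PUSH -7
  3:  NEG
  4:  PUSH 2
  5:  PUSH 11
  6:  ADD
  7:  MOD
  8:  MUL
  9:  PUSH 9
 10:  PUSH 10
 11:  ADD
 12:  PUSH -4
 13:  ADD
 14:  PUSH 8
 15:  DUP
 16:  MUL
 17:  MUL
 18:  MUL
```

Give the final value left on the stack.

PUSH -9 : -9
PUSH -7 : -9 -7
NEG     : -9 7
PUSH 2  : -9 7 2
PUSH 11 : -9 7 2 11
ADD     : -9 7 13
MOD     : -9 7
MUL     : -63
PUSH 9  : -63 9
PUSH 10 : -63 9 10
ADD     : -63 19
PUSH -4 : -63 19 -4
ADD     : -63 15
PUSH 8  : -63 15 8
DUP     : -63 15 8 8
MUL     : -63 15 64
MUL     : -63 960
MUL     : -60480

-60480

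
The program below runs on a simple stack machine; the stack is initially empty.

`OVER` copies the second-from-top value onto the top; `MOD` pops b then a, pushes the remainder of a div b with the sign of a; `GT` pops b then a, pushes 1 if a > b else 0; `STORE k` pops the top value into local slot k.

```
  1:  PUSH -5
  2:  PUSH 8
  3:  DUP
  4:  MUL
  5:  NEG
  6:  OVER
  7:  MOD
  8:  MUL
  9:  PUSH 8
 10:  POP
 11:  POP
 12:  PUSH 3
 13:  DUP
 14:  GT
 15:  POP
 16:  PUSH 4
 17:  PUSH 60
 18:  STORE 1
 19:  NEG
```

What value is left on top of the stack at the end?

PUSH -5 : [-5]
PUSH 8  : [-5, 8]
DUP     : [-5, 8, 8]
MUL     : [-5, 64]
NEG     : [-5, -64]
OVER    : [-5, -64, -5]
MOD     : [-5, -4]
MUL     : [20]
PUSH 8  : [20, 8]
POP     : [20]
POP     : []
PUSH 3  : [3]
DUP     : [3, 3]
GT      : [0]
POP     : []
PUSH 4  : [4]
PUSH 60 : [4, 60]
STORE 1 : [4]
NEG     : [-4]

-4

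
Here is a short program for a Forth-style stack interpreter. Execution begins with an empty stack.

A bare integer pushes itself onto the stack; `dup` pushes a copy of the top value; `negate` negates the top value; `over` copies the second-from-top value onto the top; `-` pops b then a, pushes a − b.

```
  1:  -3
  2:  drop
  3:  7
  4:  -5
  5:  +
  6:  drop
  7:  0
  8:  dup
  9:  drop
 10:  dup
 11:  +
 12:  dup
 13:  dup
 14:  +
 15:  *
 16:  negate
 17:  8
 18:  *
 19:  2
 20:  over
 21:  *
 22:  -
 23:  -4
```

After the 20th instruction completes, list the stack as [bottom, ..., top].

[0, 2, 0]

-3     -> -3
drop   -> (empty)
7      -> 7
-5     -> 7 -5
+      -> 2
drop   -> (empty)
0      -> 0
dup    -> 0 0
drop   -> 0
dup    -> 0 0
+      -> 0
dup    -> 0 0
dup    -> 0 0 0
+      -> 0 0
*      -> 0
negate -> 0
8      -> 0 8
*      -> 0
2      -> 0 2
over   -> 0 2 0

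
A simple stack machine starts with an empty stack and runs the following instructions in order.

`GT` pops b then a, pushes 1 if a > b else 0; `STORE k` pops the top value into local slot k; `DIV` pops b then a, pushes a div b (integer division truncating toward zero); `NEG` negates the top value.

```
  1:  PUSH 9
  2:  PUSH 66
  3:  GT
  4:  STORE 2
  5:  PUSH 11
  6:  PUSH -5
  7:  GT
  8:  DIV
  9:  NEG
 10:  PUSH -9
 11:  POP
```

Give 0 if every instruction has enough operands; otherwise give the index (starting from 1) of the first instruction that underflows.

8

PUSH 9   [9]
PUSH 66  [9, 66]
GT       [0]
STORE 2  []
PUSH 11  [11]
PUSH -5  [11, -5]
GT       [1]
DIV  — needs 2 operands, stack has 1 → underflow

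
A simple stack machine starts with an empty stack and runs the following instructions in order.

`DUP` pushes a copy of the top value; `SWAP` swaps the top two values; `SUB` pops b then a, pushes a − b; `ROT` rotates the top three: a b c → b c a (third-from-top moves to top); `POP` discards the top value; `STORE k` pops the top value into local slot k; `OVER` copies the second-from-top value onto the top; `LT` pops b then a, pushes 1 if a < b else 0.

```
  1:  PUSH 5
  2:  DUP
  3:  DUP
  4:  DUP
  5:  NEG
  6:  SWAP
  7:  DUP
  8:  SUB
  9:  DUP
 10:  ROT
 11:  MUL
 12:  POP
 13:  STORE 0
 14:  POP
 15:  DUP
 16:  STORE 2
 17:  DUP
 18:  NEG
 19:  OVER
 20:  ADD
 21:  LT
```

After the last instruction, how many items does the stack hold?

1

PUSH 5  : [5]
DUP     : [5, 5]
DUP     : [5, 5, 5]
DUP     : [5, 5, 5, 5]
NEG     : [5, 5, 5, -5]
SWAP    : [5, 5, -5, 5]
DUP     : [5, 5, -5, 5, 5]
SUB     : [5, 5, -5, 0]
DUP     : [5, 5, -5, 0, 0]
ROT     : [5, 5, 0, 0, -5]
MUL     : [5, 5, 0, 0]
POP     : [5, 5, 0]
STORE 0 : [5, 5]
POP     : [5]
DUP     : [5, 5]
STORE 2 : [5]
DUP     : [5, 5]
NEG     : [5, -5]
OVER    : [5, -5, 5]
ADD     : [5, 0]
LT      : [0]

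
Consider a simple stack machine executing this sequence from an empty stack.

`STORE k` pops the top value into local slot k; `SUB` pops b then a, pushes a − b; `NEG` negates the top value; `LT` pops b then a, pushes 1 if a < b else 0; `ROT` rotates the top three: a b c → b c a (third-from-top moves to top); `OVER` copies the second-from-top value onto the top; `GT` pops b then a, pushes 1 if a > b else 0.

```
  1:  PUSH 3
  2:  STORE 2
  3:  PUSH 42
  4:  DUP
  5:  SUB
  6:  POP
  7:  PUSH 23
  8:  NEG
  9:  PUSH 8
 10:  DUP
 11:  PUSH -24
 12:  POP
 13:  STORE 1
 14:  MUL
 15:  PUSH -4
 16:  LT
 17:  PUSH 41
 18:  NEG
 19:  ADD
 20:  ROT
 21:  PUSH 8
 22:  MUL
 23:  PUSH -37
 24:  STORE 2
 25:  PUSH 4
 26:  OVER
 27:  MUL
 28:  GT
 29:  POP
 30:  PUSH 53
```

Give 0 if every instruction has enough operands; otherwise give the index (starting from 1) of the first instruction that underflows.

20

PUSH 3   → [3]
STORE 2  → []
PUSH 42  → [42]
DUP      → [42, 42]
SUB      → [0]
POP      → []
PUSH 23  → [23]
NEG      → [-23]
PUSH 8   → [-23, 8]
DUP      → [-23, 8, 8]
PUSH -24 → [-23, 8, 8, -24]
POP      → [-23, 8, 8]
STORE 1  → [-23, 8]
MUL      → [-184]
PUSH -4  → [-184, -4]
LT       → [1]
PUSH 41  → [1, 41]
NEG      → [1, -41]
ADD      → [-40]
ROT  — needs 3 operands, stack has 1 → underflow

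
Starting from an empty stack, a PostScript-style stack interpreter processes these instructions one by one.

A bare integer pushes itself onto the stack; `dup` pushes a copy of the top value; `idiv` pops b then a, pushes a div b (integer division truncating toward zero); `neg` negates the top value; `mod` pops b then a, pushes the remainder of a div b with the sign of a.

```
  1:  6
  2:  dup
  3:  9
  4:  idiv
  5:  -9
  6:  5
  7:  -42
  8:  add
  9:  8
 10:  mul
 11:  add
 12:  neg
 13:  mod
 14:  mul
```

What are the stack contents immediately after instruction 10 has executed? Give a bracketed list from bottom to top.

[6, 0, -9, -296]

6    -> [6]
dup  -> [6, 6]
9    -> [6, 6, 9]
idiv -> [6, 0]
-9   -> [6, 0, -9]
5    -> [6, 0, -9, 5]
-42  -> [6, 0, -9, 5, -42]
add  -> [6, 0, -9, -37]
8    -> [6, 0, -9, -37, 8]
mul  -> [6, 0, -9, -296]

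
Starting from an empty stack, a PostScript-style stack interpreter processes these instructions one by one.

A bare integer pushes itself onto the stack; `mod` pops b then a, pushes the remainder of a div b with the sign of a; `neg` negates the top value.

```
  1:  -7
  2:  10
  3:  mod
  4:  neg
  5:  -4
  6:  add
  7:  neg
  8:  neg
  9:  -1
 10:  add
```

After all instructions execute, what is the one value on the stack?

2

-7  : [-7]
10  : [-7, 10]
mod : [-7]
neg : [7]
-4  : [7, -4]
add : [3]
neg : [-3]
neg : [3]
-1  : [3, -1]
add : [2]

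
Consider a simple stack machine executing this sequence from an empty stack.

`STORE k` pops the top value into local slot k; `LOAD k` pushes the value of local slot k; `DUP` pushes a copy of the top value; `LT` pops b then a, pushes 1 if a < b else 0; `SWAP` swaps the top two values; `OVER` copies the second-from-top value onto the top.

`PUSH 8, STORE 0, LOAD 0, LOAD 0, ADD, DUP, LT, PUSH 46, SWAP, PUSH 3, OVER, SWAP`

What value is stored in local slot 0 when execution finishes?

8

PUSH 8  : [8]
STORE 0 : []
LOAD 0  : [8]
LOAD 0  : [8, 8]
ADD     : [16]
DUP     : [16, 16]
LT      : [0]
PUSH 46 : [0, 46]
SWAP    : [46, 0]
PUSH 3  : [46, 0, 3]
OVER    : [46, 0, 3, 0]
SWAP    : [46, 0, 0, 3]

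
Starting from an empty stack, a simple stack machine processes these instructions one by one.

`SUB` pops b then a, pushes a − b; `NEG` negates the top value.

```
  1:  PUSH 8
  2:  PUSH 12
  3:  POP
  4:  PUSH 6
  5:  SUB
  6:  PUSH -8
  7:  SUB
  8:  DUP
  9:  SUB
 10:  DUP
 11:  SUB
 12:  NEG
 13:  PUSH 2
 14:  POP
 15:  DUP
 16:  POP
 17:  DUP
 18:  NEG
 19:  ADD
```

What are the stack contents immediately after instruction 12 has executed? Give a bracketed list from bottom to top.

[0]

PUSH 8  → 8
PUSH 12 → 8 12
POP     → 8
PUSH 6  → 8 6
SUB     → 2
PUSH -8 → 2 -8
SUB     → 10
DUP     → 10 10
SUB     → 0
DUP     → 0 0
SUB     → 0
NEG     → 0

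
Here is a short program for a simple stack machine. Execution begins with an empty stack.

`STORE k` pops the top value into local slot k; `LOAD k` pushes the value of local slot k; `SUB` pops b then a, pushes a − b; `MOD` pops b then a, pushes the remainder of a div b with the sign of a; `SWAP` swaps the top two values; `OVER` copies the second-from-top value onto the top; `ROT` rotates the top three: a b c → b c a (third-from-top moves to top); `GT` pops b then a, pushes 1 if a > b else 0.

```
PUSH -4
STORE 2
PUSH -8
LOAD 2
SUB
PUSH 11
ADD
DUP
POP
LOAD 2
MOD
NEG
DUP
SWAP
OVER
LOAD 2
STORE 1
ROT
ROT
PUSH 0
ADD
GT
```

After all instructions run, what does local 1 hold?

-4

PUSH -4 : -4
STORE 2 : (empty)
PUSH -8 : -8
LOAD 2  : -8 -4
SUB     : -4
PUSH 11 : -4 11
ADD     : 7
DUP     : 7 7
POP     : 7
LOAD 2  : 7 -4
MOD     : 3
NEG     : -3
DUP     : -3 -3
SWAP    : -3 -3
OVER    : -3 -3 -3
LOAD 2  : -3 -3 -3 -4
STORE 1 : -3 -3 -3
ROT     : -3 -3 -3
ROT     : -3 -3 -3
PUSH 0  : -3 -3 -3 0
ADD     : -3 -3 -3
GT      : -3 0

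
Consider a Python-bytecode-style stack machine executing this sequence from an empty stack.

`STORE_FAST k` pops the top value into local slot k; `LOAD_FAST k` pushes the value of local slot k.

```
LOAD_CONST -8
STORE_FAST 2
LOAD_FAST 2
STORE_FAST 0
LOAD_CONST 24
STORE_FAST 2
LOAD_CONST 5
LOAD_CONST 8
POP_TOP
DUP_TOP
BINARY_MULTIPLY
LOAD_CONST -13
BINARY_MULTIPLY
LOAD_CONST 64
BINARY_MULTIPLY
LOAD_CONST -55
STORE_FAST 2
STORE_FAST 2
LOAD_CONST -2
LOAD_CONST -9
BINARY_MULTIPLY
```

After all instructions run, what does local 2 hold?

LOAD_CONST -8   : [-8]
STORE_FAST 2    : []
LOAD_FAST 2     : [-8]
STORE_FAST 0    : []
LOAD_CONST 24   : [24]
STORE_FAST 2    : []
LOAD_CONST 5    : [5]
LOAD_CONST 8    : [5, 8]
POP_TOP         : [5]
DUP_TOP         : [5, 5]
BINARY_MULTIPLY : [25]
LOAD_CONST -13  : [25, -13]
BINARY_MULTIPLY : [-325]
LOAD_CONST 64   : [-325, 64]
BINARY_MULTIPLY : [-20800]
LOAD_CONST -55  : [-20800, -55]
STORE_FAST 2    : [-20800]
STORE_FAST 2    : []
LOAD_CONST -2   : [-2]
LOAD_CONST -9   : [-2, -9]
BINARY_MULTIPLY : [18]

-20800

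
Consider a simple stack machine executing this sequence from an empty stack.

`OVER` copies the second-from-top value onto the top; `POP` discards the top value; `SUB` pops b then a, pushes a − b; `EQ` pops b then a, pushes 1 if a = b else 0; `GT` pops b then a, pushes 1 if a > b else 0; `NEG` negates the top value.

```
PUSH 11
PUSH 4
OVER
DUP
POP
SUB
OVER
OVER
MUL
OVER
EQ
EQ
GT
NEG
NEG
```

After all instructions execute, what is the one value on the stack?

1

PUSH 11 -> [11]
PUSH 4  -> [11, 4]
OVER    -> [11, 4, 11]
DUP     -> [11, 4, 11, 11]
POP     -> [11, 4, 11]
SUB     -> [11, -7]
OVER    -> [11, -7, 11]
OVER    -> [11, -7, 11, -7]
MUL     -> [11, -7, -77]
OVER    -> [11, -7, -77, -7]
EQ      -> [11, -7, 0]
EQ      -> [11, 0]
GT      -> [1]
NEG     -> [-1]
NEG     -> [1]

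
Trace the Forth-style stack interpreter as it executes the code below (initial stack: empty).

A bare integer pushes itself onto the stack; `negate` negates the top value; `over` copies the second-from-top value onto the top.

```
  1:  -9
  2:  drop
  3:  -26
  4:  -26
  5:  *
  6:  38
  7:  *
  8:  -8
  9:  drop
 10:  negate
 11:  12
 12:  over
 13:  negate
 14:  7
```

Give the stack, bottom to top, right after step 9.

[25688]

-9   → -9
drop → (empty)
-26  → -26
-26  → -26 -26
*    → 676
38   → 676 38
*    → 25688
-8   → 25688 -8
drop → 25688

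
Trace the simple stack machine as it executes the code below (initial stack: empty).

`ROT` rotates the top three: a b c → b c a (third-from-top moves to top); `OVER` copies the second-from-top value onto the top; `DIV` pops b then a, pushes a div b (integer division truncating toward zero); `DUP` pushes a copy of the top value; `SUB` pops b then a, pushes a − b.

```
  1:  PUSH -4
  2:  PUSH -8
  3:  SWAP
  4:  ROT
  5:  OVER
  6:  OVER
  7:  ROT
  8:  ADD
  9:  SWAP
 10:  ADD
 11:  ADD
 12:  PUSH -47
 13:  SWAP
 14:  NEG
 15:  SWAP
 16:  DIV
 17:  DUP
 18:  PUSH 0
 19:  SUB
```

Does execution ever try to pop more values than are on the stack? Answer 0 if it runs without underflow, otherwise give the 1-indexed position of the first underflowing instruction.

4

PUSH -4 -> [-4]
PUSH -8 -> [-4, -8]
SWAP    -> [-8, -4]
ROT  — needs 3 operands, stack has 2 → underflow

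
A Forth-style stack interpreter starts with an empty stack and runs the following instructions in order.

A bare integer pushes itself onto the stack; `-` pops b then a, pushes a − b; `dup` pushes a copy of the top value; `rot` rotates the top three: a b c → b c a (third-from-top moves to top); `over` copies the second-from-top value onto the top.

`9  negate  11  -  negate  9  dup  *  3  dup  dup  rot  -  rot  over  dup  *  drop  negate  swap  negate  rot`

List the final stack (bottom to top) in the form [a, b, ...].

9      : [9]
negate : [-9]
11     : [-9, 11]
-      : [-20]
negate : [20]
9      : [20, 9]
dup    : [20, 9, 9]
*      : [20, 81]
3      : [20, 81, 3]
dup    : [20, 81, 3, 3]
dup    : [20, 81, 3, 3, 3]
rot    : [20, 81, 3, 3, 3]
-      : [20, 81, 3, 0]
rot    : [20, 3, 0, 81]
over   : [20, 3, 0, 81, 0]
dup    : [20, 3, 0, 81, 0, 0]
*      : [20, 3, 0, 81, 0]
drop   : [20, 3, 0, 81]
negate : [20, 3, 0, -81]
swap   : [20, 3, -81, 0]
negate : [20, 3, -81, 0]
rot    : [20, -81, 0, 3]

[20, -81, 0, 3]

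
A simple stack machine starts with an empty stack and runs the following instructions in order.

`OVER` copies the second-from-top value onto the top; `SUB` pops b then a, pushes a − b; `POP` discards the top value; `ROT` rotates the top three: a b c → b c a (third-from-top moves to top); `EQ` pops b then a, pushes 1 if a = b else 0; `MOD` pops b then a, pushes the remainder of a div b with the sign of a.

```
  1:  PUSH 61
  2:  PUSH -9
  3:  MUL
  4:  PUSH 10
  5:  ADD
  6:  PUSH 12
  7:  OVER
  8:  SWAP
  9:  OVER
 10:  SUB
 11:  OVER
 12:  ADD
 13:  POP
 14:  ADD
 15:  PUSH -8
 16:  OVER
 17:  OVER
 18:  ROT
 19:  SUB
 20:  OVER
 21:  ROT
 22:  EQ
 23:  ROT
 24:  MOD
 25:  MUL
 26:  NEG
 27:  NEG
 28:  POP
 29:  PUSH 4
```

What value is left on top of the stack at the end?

PUSH 61 -> 61
PUSH -9 -> 61 -9
MUL     -> -549
PUSH 10 -> -549 10
ADD     -> -539
PUSH 12 -> -539 12
OVER    -> -539 12 -539
SWAP    -> -539 -539 12
OVER    -> -539 -539 12 -539
SUB     -> -539 -539 551
OVER    -> -539 -539 551 -539
ADD     -> -539 -539 12
POP     -> -539 -539
ADD     -> -1078
PUSH -8 -> -1078 -8
OVER    -> -1078 -8 -1078
OVER    -> -1078 -8 -1078 -8
ROT     -> -1078 -1078 -8 -8
SUB     -> -1078 -1078 0
OVER    -> -1078 -1078 0 -1078
ROT     -> -1078 0 -1078 -1078
EQ      -> -1078 0 1
ROT     -> 0 1 -1078
MOD     -> 0 1
MUL     -> 0
NEG     -> 0
NEG     -> 0
POP     -> (empty)
PUSH 4  -> 4

4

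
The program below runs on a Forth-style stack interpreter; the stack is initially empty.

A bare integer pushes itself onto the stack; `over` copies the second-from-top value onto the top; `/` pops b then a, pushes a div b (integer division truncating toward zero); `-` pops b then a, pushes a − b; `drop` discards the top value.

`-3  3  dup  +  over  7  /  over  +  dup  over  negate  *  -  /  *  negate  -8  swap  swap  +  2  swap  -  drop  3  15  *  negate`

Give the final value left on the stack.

-3     -> -3
3      -> -3 3
dup    -> -3 3 3
+      -> -3 6
over   -> -3 6 -3
7      -> -3 6 -3 7
/      -> -3 6 0
over   -> -3 6 0 6
+      -> -3 6 6
dup    -> -3 6 6 6
over   -> -3 6 6 6 6
negate -> -3 6 6 6 -6
*      -> -3 6 6 -36
-      -> -3 6 42
/      -> -3 0
*      -> 0
negate -> 0
-8     -> 0 -8
swap   -> -8 0
swap   -> 0 -8
+      -> -8
2      -> -8 2
swap   -> 2 -8
-      -> 10
drop   -> (empty)
3      -> 3
15     -> 3 15
*      -> 45
negate -> -45

-45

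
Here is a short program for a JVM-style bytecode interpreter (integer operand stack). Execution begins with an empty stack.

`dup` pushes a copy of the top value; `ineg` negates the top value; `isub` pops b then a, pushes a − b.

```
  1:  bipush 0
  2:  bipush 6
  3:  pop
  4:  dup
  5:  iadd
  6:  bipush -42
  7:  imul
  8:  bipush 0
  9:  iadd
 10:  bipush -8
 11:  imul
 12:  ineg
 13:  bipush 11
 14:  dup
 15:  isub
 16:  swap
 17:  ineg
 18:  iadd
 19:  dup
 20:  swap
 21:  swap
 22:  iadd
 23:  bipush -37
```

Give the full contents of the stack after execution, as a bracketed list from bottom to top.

bipush 0   -> 0
bipush 6   -> 0 6
pop        -> 0
dup        -> 0 0
iadd       -> 0
bipush -42 -> 0 -42
imul       -> 0
bipush 0   -> 0 0
iadd       -> 0
bipush -8  -> 0 -8
imul       -> 0
ineg       -> 0
bipush 11  -> 0 11
dup        -> 0 11 11
isub       -> 0 0
swap       -> 0 0
ineg       -> 0 0
iadd       -> 0
dup        -> 0 0
swap       -> 0 0
swap       -> 0 0
iadd       -> 0
bipush -37 -> 0 -37

[0, -37]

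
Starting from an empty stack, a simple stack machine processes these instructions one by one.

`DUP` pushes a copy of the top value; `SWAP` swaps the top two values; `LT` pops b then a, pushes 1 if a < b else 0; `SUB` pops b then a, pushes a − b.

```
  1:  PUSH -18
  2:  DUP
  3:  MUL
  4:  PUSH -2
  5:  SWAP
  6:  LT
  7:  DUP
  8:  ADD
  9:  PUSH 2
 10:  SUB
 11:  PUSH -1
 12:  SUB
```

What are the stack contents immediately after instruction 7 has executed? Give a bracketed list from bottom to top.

PUSH -18 → -18
DUP      → -18 -18
MUL      → 324
PUSH -2  → 324 -2
SWAP     → -2 324
LT       → 1
DUP      → 1 1

[1, 1]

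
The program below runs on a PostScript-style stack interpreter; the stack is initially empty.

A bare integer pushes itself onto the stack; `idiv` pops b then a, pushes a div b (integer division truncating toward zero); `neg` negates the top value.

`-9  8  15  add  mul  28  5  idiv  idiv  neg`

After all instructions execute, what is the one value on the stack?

-9   → [-9]
8    → [-9, 8]
15   → [-9, 8, 15]
add  → [-9, 23]
mul  → [-207]
28   → [-207, 28]
5    → [-207, 28, 5]
idiv → [-207, 5]
idiv → [-41]
neg  → [41]

41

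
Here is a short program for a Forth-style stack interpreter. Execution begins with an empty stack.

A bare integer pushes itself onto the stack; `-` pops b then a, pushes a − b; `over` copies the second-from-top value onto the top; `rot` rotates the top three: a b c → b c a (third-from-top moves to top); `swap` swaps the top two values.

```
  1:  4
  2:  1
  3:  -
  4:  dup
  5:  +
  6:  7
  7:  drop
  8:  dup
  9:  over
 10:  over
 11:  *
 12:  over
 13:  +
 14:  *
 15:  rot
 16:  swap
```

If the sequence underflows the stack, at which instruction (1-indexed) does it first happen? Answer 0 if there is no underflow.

15

4    -> [4]
1    -> [4, 1]
-    -> [3]
dup  -> [3, 3]
+    -> [6]
7    -> [6, 7]
drop -> [6]
dup  -> [6, 6]
over -> [6, 6, 6]
over -> [6, 6, 6, 6]
*    -> [6, 6, 36]
over -> [6, 6, 36, 6]
+    -> [6, 6, 42]
*    -> [6, 252]
rot  — needs 3 operands, stack has 2 → underflow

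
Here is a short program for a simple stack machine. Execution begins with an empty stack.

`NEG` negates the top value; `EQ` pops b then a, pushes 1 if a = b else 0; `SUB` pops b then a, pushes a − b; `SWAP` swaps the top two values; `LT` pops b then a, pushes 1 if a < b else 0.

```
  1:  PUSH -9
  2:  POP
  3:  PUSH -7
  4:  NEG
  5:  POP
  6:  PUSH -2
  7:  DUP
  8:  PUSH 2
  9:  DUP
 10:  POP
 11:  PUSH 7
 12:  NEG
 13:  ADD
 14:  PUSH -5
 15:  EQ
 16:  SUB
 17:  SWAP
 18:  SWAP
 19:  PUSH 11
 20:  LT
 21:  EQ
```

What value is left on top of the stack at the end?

PUSH -9 : [-9]
POP     : []
PUSH -7 : [-7]
NEG     : [7]
POP     : []
PUSH -2 : [-2]
DUP     : [-2, -2]
PUSH 2  : [-2, -2, 2]
DUP     : [-2, -2, 2, 2]
POP     : [-2, -2, 2]
PUSH 7  : [-2, -2, 2, 7]
NEG     : [-2, -2, 2, -7]
ADD     : [-2, -2, -5]
PUSH -5 : [-2, -2, -5, -5]
EQ      : [-2, -2, 1]
SUB     : [-2, -3]
SWAP    : [-3, -2]
SWAP    : [-2, -3]
PUSH 11 : [-2, -3, 11]
LT      : [-2, 1]
EQ      : [0]

0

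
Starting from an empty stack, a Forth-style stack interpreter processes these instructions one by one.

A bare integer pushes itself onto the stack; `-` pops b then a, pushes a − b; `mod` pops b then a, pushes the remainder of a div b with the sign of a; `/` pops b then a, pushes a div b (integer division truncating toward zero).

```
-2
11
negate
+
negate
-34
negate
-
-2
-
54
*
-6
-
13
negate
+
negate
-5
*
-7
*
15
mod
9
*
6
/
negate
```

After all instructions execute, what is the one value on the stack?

-7

-2     -> [-2]
11     -> [-2, 11]
negate -> [-2, -11]
+      -> [-13]
negate -> [13]
-34    -> [13, -34]
negate -> [13, 34]
-      -> [-21]
-2     -> [-21, -2]
-      -> [-19]
54     -> [-19, 54]
*      -> [-1026]
-6     -> [-1026, -6]
-      -> [-1020]
13     -> [-1020, 13]
negate -> [-1020, -13]
+      -> [-1033]
negate -> [1033]
-5     -> [1033, -5]
*      -> [-5165]
-7     -> [-5165, -7]
*      -> [36155]
15     -> [36155, 15]
mod    -> [5]
9      -> [5, 9]
*      -> [45]
6      -> [45, 6]
/      -> [7]
negate -> [-7]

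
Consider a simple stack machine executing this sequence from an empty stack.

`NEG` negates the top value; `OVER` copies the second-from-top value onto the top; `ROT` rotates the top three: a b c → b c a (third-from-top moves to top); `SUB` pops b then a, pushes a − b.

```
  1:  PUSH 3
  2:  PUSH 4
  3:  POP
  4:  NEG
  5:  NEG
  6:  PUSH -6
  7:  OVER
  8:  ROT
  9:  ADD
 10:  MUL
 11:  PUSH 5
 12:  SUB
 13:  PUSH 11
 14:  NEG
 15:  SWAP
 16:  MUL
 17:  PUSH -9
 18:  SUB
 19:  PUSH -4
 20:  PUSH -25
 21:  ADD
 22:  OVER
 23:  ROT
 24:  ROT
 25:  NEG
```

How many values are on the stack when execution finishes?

3

PUSH 3   : [3]
PUSH 4   : [3, 4]
POP      : [3]
NEG      : [-3]
NEG      : [3]
PUSH -6  : [3, -6]
OVER     : [3, -6, 3]
ROT      : [-6, 3, 3]
ADD      : [-6, 6]
MUL      : [-36]
PUSH 5   : [-36, 5]
SUB      : [-41]
PUSH 11  : [-41, 11]
NEG      : [-41, -11]
SWAP     : [-11, -41]
MUL      : [451]
PUSH -9  : [451, -9]
SUB      : [460]
PUSH -4  : [460, -4]
PUSH -25 : [460, -4, -25]
ADD      : [460, -29]
OVER     : [460, -29, 460]
ROT      : [-29, 460, 460]
ROT      : [460, 460, -29]
NEG      : [460, 460, 29]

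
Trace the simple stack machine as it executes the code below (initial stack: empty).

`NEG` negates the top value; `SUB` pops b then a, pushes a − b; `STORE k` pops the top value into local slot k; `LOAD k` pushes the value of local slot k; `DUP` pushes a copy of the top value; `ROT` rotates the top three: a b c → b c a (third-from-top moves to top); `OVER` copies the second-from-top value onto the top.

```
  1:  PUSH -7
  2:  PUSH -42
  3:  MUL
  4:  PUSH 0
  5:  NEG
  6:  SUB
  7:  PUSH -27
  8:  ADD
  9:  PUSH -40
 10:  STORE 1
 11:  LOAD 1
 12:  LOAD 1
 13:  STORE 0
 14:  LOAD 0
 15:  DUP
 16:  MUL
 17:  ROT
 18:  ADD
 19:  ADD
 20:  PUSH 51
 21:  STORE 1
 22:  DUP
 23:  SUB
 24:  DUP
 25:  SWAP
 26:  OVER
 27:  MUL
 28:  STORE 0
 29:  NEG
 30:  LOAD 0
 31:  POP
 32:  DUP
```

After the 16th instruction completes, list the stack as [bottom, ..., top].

[267, -40, 1600]

PUSH -7   [-7]
PUSH -42  [-7, -42]
MUL       [294]
PUSH 0    [294, 0]
NEG       [294, 0]
SUB       [294]
PUSH -27  [294, -27]
ADD       [267]
PUSH -40  [267, -40]
STORE 1   [267]
LOAD 1    [267, -40]
LOAD 1    [267, -40, -40]
STORE 0   [267, -40]
LOAD 0    [267, -40, -40]
DUP       [267, -40, -40, -40]
MUL       [267, -40, 1600]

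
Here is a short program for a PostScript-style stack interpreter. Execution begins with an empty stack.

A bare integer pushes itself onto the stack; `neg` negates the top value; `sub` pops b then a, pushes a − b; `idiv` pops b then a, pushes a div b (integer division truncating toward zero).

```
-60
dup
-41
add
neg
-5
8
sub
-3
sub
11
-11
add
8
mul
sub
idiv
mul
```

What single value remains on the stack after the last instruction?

600

-60  -> -60
dup  -> -60 -60
-41  -> -60 -60 -41
add  -> -60 -101
neg  -> -60 101
-5   -> -60 101 -5
8    -> -60 101 -5 8
sub  -> -60 101 -13
-3   -> -60 101 -13 -3
sub  -> -60 101 -10
11   -> -60 101 -10 11
-11  -> -60 101 -10 11 -11
add  -> -60 101 -10 0
8    -> -60 101 -10 0 8
mul  -> -60 101 -10 0
sub  -> -60 101 -10
idiv -> -60 -10
mul  -> 600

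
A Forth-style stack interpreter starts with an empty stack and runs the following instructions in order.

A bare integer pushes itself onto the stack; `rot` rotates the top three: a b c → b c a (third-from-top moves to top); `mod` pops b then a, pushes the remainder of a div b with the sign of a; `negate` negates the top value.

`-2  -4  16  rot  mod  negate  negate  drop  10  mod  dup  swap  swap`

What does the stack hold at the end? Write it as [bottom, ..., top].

[-4, -4]

-2     -> [-2]
-4     -> [-2, -4]
16     -> [-2, -4, 16]
rot    -> [-4, 16, -2]
mod    -> [-4, 0]
negate -> [-4, 0]
negate -> [-4, 0]
drop   -> [-4]
10     -> [-4, 10]
mod    -> [-4]
dup    -> [-4, -4]
swap   -> [-4, -4]
swap   -> [-4, -4]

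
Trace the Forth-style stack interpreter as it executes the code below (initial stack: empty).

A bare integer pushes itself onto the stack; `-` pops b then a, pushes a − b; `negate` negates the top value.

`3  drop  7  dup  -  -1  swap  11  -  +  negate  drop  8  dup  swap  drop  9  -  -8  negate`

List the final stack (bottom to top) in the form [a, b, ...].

3      : [3]
drop   : []
7      : [7]
dup    : [7, 7]
-      : [0]
-1     : [0, -1]
swap   : [-1, 0]
11     : [-1, 0, 11]
-      : [-1, -11]
+      : [-12]
negate : [12]
drop   : []
8      : [8]
dup    : [8, 8]
swap   : [8, 8]
drop   : [8]
9      : [8, 9]
-      : [-1]
-8     : [-1, -8]
negate : [-1, 8]

[-1, 8]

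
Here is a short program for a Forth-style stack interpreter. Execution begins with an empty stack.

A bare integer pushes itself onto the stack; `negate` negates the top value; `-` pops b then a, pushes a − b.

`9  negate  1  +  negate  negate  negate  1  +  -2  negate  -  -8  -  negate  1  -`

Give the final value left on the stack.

9      → [9]
negate → [-9]
1      → [-9, 1]
+      → [-8]
negate → [8]
negate → [-8]
negate → [8]
1      → [8, 1]
+      → [9]
-2     → [9, -2]
negate → [9, 2]
-      → [7]
-8     → [7, -8]
-      → [15]
negate → [-15]
1      → [-15, 1]
-      → [-16]

-16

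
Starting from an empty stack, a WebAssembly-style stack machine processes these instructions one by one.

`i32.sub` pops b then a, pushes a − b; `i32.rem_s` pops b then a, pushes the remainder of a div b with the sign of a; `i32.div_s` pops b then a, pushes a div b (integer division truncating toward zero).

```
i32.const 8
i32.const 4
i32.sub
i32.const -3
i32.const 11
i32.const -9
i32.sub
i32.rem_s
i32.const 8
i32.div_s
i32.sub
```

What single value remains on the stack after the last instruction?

i32.const 8  : 8
i32.const 4  : 8 4
i32.sub      : 4
i32.const -3 : 4 -3
i32.const 11 : 4 -3 11
i32.const -9 : 4 -3 11 -9
i32.sub      : 4 -3 20
i32.rem_s    : 4 -3
i32.const 8  : 4 -3 8
i32.div_s    : 4 0
i32.sub      : 4

4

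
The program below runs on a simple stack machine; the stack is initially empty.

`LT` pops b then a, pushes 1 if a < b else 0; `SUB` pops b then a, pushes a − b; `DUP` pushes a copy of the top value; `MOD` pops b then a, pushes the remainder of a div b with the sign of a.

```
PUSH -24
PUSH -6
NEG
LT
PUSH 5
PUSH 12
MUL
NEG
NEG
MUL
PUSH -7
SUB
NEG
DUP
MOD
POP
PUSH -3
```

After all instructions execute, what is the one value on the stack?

-3

PUSH -24 → [-24]
PUSH -6  → [-24, -6]
NEG      → [-24, 6]
LT       → [1]
PUSH 5   → [1, 5]
PUSH 12  → [1, 5, 12]
MUL      → [1, 60]
NEG      → [1, -60]
NEG      → [1, 60]
MUL      → [60]
PUSH -7  → [60, -7]
SUB      → [67]
NEG      → [-67]
DUP      → [-67, -67]
MOD      → [0]
POP      → []
PUSH -3  → [-3]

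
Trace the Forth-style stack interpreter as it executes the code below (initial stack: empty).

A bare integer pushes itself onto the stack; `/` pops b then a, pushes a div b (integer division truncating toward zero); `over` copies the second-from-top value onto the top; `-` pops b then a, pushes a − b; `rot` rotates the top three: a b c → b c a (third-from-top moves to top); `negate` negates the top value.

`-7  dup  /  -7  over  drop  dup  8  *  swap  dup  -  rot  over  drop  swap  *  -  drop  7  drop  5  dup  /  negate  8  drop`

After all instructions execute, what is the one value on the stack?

-7     → -7
dup    → -7 -7
/      → 1
-7     → 1 -7
over   → 1 -7 1
drop   → 1 -7
dup    → 1 -7 -7
8      → 1 -7 -7 8
*      → 1 -7 -56
swap   → 1 -56 -7
dup    → 1 -56 -7 -7
-      → 1 -56 0
rot    → -56 0 1
over   → -56 0 1 0
drop   → -56 0 1
swap   → -56 1 0
*      → -56 0
-      → -56
drop   → (empty)
7      → 7
drop   → (empty)
5      → 5
dup    → 5 5
/      → 1
negate → -1
8      → -1 8
drop   → -1

-1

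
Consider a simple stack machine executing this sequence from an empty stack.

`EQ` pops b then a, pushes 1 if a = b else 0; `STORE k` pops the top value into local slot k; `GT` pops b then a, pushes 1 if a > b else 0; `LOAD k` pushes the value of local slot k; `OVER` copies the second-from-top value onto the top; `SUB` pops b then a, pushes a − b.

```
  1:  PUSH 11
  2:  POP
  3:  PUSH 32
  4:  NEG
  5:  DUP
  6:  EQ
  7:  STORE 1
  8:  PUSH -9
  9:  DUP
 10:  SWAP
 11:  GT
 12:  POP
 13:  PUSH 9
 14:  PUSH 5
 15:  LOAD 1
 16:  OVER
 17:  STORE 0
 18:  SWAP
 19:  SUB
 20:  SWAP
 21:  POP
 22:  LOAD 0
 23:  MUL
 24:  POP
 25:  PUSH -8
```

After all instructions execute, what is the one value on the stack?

-8

PUSH 11 → [11]
POP     → []
PUSH 32 → [32]
NEG     → [-32]
DUP     → [-32, -32]
EQ      → [1]
STORE 1 → []
PUSH -9 → [-9]
DUP     → [-9, -9]
SWAP    → [-9, -9]
GT      → [0]
POP     → []
PUSH 9  → [9]
PUSH 5  → [9, 5]
LOAD 1  → [9, 5, 1]
OVER    → [9, 5, 1, 5]
STORE 0 → [9, 5, 1]
SWAP    → [9, 1, 5]
SUB     → [9, -4]
SWAP    → [-4, 9]
POP     → [-4]
LOAD 0  → [-4, 5]
MUL     → [-20]
POP     → []
PUSH -8 → [-8]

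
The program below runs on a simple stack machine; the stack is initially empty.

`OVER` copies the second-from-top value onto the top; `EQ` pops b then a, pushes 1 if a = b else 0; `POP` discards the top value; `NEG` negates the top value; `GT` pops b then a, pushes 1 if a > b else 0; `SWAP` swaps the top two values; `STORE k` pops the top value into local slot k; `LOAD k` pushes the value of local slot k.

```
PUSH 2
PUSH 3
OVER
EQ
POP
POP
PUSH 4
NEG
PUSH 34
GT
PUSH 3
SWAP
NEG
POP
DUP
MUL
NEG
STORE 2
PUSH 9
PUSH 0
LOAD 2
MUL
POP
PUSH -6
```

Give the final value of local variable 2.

-9

PUSH 2   [2]
PUSH 3   [2, 3]
OVER     [2, 3, 2]
EQ       [2, 0]
POP      [2]
POP      []
PUSH 4   [4]
NEG      [-4]
PUSH 34  [-4, 34]
GT       [0]
PUSH 3   [0, 3]
SWAP     [3, 0]
NEG      [3, 0]
POP      [3]
DUP      [3, 3]
MUL      [9]
NEG      [-9]
STORE 2  []
PUSH 9   [9]
PUSH 0   [9, 0]
LOAD 2   [9, 0, -9]
MUL      [9, 0]
POP      [9]
PUSH -6  [9, -6]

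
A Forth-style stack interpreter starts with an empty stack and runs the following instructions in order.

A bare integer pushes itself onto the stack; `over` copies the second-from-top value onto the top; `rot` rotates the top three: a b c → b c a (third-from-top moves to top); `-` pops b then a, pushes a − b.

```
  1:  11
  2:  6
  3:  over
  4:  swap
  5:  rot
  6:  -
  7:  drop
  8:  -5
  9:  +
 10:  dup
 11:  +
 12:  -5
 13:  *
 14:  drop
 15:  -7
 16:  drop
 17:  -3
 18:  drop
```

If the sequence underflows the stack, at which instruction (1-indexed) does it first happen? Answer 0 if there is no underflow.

0

11   -> 11
6    -> 11 6
over -> 11 6 11
swap -> 11 11 6
rot  -> 11 6 11
-    -> 11 -5
drop -> 11
-5   -> 11 -5
+    -> 6
dup  -> 6 6
+    -> 12
-5   -> 12 -5
*    -> -60
drop -> (empty)
-7   -> -7
drop -> (empty)
-3   -> -3
drop -> (empty)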